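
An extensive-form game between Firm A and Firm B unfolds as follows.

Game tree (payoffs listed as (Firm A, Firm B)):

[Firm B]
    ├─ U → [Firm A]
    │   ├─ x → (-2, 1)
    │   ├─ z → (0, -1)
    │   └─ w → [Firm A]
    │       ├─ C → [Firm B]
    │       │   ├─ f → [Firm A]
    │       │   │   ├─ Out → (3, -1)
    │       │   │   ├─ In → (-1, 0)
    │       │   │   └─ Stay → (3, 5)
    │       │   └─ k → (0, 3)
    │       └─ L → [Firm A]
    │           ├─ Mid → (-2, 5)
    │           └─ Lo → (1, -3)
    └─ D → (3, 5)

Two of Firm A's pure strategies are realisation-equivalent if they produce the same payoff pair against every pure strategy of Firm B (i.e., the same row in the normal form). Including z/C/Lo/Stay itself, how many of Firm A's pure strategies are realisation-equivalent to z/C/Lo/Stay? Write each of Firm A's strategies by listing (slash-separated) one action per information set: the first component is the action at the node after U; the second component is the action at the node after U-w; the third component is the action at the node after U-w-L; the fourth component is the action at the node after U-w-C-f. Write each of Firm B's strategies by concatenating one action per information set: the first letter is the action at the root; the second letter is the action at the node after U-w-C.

Row for z/C/Lo/Stay (columns Uf, Uk, Df, Dk): (0,-1) (0,-1) (3,5) (3,5).
Under z/C/Lo/Stay, Firm A's choice at the node after U-w and at the node after U-w-L and at the node after U-w-C-f can never be reached regardless of what Firm B does, so varying those choices leaves every outcome unchanged.
Holding the reachable choices fixed and varying the unreachable ones freely already gives 2 × 2 × 3 = 12 equivalent strategies.
No other strategy reproduces this row, so those 12 are the full class: z/C/Mid/Out, z/C/Mid/In, z/C/Mid/Stay, z/C/Lo/Out, z/C/Lo/In, z/C/Lo/Stay, z/L/Mid/Out, z/L/Mid/In, z/L/Mid/Stay, z/L/Lo/Out, z/L/Lo/In, z/L/Lo/Stay.

12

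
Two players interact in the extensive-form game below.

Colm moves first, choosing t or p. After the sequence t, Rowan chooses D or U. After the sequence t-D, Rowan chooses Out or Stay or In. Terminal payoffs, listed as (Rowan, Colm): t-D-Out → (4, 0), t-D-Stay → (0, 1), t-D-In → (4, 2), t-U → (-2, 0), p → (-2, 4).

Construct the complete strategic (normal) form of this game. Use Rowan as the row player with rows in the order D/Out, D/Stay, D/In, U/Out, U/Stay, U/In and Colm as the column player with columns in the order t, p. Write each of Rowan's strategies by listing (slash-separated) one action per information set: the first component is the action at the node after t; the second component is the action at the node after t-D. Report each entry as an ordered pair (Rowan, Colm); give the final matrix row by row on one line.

D/Out: (4,0) (-2,4) | D/Stay: (0,1) (-2,4) | D/In: (4,2) (-2,4) | U/Out: (-2,0) (-2,4) | U/Stay: (-2,0) (-2,4) | U/In: (-2,0) (-2,4)

              t        p
 D/Out    (4,0)   (-2,4)
D/Stay    (0,1)   (-2,4)
  D/In    (4,2)   (-2,4)
 U/Out   (-2,0)   (-2,4)
U/Stay   (-2,0)   (-2,4)
  U/In   (-2,0)   (-2,4)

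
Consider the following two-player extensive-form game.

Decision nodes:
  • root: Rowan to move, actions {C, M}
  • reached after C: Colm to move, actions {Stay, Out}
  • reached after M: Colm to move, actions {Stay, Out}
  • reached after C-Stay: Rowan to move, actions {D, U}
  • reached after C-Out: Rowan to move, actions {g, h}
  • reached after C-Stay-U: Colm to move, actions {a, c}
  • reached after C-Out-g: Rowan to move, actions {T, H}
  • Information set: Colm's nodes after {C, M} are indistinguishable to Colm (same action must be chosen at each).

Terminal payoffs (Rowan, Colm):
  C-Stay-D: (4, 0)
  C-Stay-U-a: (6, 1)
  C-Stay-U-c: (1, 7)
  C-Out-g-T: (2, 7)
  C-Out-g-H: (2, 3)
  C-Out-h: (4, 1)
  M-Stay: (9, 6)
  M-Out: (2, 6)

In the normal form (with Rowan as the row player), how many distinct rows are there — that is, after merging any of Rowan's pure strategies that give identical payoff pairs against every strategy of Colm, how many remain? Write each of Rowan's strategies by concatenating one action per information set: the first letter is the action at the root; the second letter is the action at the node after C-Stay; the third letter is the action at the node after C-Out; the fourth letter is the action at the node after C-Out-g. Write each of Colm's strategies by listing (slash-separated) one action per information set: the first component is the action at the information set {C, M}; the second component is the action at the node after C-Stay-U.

Rowan has 16 pure strategies: CDgT, CDgH, CDhT, CDhH, CUgT, CUgH, CUhT, CUhH, MDgT, MDgH, MDhT, MDhH, MUgT, MUgH, MUhT, MUhH. Columns: Stay/a, Stay/c, Out/a, Out/c.
{CDgT} → row (4,0) (4,0) (2,7) (2,7)
{CDgH} → row (4,0) (4,0) (2,3) (2,3)
{CDhT, CDhH} → row (4,0) (4,0) (4,1) (4,1)
{CUgT} → row (6,1) (1,7) (2,7) (2,7)
{CUgH} → row (6,1) (1,7) (2,3) (2,3)
{CUhT, CUhH} → row (6,1) (1,7) (4,1) (4,1)
{MDgT, MDgH, MDhT, MDhH, MUgT, MUgH, MUhT, MUhH} → row (9,6) (9,6) (2,6) (2,6)
That's 7 distinct rows out of 16 strategies.

7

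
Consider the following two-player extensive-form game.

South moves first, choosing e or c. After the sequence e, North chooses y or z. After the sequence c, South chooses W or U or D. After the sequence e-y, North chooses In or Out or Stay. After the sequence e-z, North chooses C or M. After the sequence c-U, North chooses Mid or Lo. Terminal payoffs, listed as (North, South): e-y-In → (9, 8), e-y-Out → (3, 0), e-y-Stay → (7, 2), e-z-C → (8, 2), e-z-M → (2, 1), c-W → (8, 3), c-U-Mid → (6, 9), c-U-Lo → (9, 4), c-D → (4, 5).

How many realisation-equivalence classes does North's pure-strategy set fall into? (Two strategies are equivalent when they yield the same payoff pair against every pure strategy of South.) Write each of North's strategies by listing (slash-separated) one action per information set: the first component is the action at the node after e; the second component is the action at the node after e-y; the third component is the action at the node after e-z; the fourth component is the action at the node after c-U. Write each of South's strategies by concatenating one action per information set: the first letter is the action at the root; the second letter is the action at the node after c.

10

North has 24 pure strategies: y/In/C/Mid, y/In/C/Lo, y/In/M/Mid, y/In/M/Lo, y/Out/C/Mid, y/Out/C/Lo, y/Out/M/Mid, y/Out/M/Lo, y/Stay/C/Mid, y/Stay/C/Lo, y/Stay/M/Mid, y/Stay/M/Lo, z/In/C/Mid, z/In/C/Lo, z/In/M/Mid, z/In/M/Lo, z/Out/C/Mid, z/Out/C/Lo, z/Out/M/Mid, z/Out/M/Lo, z/Stay/C/Mid, z/Stay/C/Lo, z/Stay/M/Mid, z/Stay/M/Lo. Columns: eW, eU, eD, cW, cU, cD.
{y/In/C/Mid, y/In/M/Mid} → row (9,8) (9,8) (9,8) (8,3) (6,9) (4,5)
{y/In/C/Lo, y/In/M/Lo} → row (9,8) (9,8) (9,8) (8,3) (9,4) (4,5)
{y/Out/C/Mid, y/Out/M/Mid} → row (3,0) (3,0) (3,0) (8,3) (6,9) (4,5)
{y/Out/C/Lo, y/Out/M/Lo} → row (3,0) (3,0) (3,0) (8,3) (9,4) (4,5)
{y/Stay/C/Mid, y/Stay/M/Mid} → row (7,2) (7,2) (7,2) (8,3) (6,9) (4,5)
{y/Stay/C/Lo, y/Stay/M/Lo} → row (7,2) (7,2) (7,2) (8,3) (9,4) (4,5)
{z/In/C/Mid, z/Out/C/Mid, z/Stay/C/Mid} → row (8,2) (8,2) (8,2) (8,3) (6,9) (4,5)
{z/In/C/Lo, z/Out/C/Lo, z/Stay/C/Lo} → row (8,2) (8,2) (8,2) (8,3) (9,4) (4,5)
{z/In/M/Mid, z/Out/M/Mid, z/Stay/M/Mid} → row (2,1) (2,1) (2,1) (8,3) (6,9) (4,5)
{z/In/M/Lo, z/Out/M/Lo, z/Stay/M/Lo} → row (2,1) (2,1) (2,1) (8,3) (9,4) (4,5)
That's 10 distinct rows out of 24 strategies.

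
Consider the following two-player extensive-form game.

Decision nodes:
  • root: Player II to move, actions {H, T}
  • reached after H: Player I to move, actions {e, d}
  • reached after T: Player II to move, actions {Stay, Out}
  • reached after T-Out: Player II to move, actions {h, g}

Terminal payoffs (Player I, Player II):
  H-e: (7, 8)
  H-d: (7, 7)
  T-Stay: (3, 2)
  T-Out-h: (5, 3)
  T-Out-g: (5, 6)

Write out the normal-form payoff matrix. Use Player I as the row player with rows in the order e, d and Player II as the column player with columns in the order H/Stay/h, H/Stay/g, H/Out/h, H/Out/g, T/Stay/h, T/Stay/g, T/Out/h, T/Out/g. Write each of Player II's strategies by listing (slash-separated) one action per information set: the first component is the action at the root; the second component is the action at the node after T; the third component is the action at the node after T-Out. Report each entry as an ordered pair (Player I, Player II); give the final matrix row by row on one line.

e: (7,8) (7,8) (7,8) (7,8) (3,2) (3,2) (5,3) (5,6) | d: (7,7) (7,7) (7,7) (7,7) (3,2) (3,2) (5,3) (5,6)

      H/Stay/h  H/Stay/g  H/Out/h  H/Out/g  T/Stay/h  T/Stay/g  T/Out/h  T/Out/g
   e    (7,8)    (7,8)    (7,8)    (7,8)    (3,2)    (3,2)    (5,3)    (5,6)
   d    (7,7)    (7,7)    (7,7)    (7,7)    (3,2)    (3,2)    (5,3)    (5,6)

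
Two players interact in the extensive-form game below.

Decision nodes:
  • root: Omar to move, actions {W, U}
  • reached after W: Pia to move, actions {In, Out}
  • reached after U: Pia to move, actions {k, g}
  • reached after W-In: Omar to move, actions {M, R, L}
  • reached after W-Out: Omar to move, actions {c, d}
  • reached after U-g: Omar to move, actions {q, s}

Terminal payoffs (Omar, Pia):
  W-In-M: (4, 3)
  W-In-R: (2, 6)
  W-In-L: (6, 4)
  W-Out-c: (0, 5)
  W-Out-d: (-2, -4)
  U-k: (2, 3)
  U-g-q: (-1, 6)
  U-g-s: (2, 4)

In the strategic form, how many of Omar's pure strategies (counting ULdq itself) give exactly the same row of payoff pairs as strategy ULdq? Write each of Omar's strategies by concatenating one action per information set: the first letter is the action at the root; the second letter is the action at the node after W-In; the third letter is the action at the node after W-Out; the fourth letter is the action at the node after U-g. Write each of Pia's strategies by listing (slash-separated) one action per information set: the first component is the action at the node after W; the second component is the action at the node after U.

Row for ULdq (columns In/k, In/g, Out/k, Out/g): (2,3) (-1,6) (2,3) (-1,6).
Under ULdq, Omar's choice at the node after W-In and at the node after W-Out can never be reached regardless of what Pia does, so varying those choices leaves every outcome unchanged.
Holding the reachable choices fixed and varying the unreachable ones freely already gives 3 × 2 = 6 equivalent strategies.
No other strategy reproduces this row, so those 6 are the full class: UMcq, UMdq, URcq, URdq, ULcq, ULdq.

6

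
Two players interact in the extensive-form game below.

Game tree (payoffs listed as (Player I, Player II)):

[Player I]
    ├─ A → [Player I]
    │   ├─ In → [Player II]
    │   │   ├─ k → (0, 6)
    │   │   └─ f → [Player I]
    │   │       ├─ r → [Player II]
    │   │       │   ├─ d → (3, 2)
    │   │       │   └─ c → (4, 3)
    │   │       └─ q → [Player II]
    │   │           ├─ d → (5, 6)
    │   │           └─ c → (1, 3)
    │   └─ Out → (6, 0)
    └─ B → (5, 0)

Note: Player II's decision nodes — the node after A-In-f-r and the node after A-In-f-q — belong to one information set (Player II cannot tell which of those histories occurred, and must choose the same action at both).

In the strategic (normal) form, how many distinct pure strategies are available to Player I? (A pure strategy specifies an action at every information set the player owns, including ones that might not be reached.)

Player I owns the root with actions {A, B} — two choices.
Player I owns the node after A with actions {In, Out} — two choices.
Player I owns the node after A-In-f with actions {r, q} — two choices.
A pure strategy fixes one action at each information set independently, so the count is the product 2 × 2 × 2 = 8.
(For reference, Player II has 4 pure strategies, giving a 8×4 normal-form matrix.)

8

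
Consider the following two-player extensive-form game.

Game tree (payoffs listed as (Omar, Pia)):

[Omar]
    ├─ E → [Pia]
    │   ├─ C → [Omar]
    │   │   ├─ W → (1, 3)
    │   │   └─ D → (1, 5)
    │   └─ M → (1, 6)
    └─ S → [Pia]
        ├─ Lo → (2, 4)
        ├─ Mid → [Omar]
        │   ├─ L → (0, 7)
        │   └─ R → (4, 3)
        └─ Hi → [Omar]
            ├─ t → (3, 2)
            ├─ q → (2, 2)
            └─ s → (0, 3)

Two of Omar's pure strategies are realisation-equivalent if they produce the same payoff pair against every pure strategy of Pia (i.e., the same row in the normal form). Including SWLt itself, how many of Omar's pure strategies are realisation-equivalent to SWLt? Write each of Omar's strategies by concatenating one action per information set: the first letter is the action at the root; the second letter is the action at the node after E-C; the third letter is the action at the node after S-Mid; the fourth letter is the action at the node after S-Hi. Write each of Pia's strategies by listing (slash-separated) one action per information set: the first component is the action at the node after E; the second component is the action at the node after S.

2

Row for SWLt (columns C/Lo, C/Mid, C/Hi, M/Lo, M/Mid, M/Hi): (2,4) (0,7) (3,2) (2,4) (0,7) (3,2).
Under SWLt, Omar's choice at the node after E-C can never be reached regardless of what Pia does, so varying those choices leaves every outcome unchanged.
Holding the reachable choices fixed and varying the unreachable one freely already gives 2 equivalent strategies.
No other strategy reproduces this row, so those 2 are the full class: SWLt, SDLt.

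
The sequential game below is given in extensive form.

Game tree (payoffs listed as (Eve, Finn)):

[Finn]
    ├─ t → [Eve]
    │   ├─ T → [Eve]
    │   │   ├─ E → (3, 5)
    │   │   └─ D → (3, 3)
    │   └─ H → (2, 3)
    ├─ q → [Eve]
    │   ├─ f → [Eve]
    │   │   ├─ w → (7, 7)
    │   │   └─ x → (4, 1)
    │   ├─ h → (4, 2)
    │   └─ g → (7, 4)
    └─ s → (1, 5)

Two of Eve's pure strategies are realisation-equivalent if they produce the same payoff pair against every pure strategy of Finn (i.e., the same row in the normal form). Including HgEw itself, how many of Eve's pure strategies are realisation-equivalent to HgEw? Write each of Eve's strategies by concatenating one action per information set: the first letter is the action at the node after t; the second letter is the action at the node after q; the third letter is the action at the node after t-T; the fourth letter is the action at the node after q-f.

4

Row for HgEw (columns t, q, s): (2,3) (7,4) (1,5).
Under HgEw, Eve's choice at the node after t-T and at the node after q-f can never be reached regardless of what Finn does, so varying those choices leaves every outcome unchanged.
Holding the reachable choices fixed and varying the unreachable ones freely already gives 2 × 2 = 4 equivalent strategies.
No other strategy reproduces this row, so those 4 are the full class: HgEw, HgEx, HgDw, HgDx.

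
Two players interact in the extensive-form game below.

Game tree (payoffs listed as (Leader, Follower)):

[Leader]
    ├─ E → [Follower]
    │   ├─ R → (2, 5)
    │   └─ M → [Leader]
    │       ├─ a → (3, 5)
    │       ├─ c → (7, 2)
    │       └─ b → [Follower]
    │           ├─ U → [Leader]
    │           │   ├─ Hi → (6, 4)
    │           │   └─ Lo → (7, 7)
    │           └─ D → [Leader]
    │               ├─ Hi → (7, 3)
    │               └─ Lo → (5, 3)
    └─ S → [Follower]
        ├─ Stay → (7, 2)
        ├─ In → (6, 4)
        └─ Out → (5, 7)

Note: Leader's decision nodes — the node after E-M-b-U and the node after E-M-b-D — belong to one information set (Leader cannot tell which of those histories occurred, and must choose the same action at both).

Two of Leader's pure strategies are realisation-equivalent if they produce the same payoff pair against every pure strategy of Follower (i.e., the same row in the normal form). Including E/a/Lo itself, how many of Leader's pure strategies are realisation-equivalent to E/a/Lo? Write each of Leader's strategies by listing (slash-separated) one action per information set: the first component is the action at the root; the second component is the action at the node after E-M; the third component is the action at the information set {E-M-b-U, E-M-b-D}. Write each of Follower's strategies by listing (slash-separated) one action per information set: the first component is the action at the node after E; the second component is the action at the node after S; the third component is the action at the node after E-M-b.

2

Row for E/a/Lo (columns R/Stay/U, R/Stay/D, R/In/U, R/In/D, R/Out/U, R/Out/D, M/Stay/U, M/Stay/D, M/In/U, M/In/D, M/Out/U, M/Out/D): (2,5) (2,5) (2,5) (2,5) (2,5) (2,5) (3,5) (3,5) (3,5) (3,5) (3,5) (3,5).
Under E/a/Lo, Leader's choice at the information set {E-M-b-U, E-M-b-D} can never be reached regardless of what Follower does, so varying those choices leaves every outcome unchanged.
Holding the reachable choices fixed and varying the unreachable one freely already gives 2 equivalent strategies.
No other strategy reproduces this row, so those 2 are the full class: E/a/Hi, E/a/Lo.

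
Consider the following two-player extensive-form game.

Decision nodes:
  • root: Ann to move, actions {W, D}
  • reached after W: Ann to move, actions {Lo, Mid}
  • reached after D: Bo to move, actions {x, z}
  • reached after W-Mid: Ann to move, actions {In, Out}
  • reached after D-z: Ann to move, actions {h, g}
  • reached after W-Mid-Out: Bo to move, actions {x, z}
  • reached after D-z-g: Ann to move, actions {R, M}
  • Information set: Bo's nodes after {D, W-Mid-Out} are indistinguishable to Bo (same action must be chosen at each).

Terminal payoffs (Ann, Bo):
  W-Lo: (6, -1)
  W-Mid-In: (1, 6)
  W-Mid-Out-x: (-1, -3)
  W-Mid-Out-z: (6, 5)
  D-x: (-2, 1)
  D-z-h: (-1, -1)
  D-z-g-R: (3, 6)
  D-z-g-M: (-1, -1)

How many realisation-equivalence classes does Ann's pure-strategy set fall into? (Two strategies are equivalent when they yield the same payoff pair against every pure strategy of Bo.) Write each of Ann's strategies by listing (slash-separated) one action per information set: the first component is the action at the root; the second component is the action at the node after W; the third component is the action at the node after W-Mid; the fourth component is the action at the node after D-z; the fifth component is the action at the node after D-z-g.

Ann has 32 pure strategies: W/Lo/In/h/R, W/Lo/In/h/M, W/Lo/In/g/R, W/Lo/In/g/M, W/Lo/Out/h/R, W/Lo/Out/h/M, W/Lo/Out/g/R, W/Lo/Out/g/M, W/Mid/In/h/R, W/Mid/In/h/M, W/Mid/In/g/R, W/Mid/In/g/M, W/Mid/Out/h/R, W/Mid/Out/h/M, W/Mid/Out/g/R, W/Mid/Out/g/M, D/Lo/In/h/R, D/Lo/In/h/M, D/Lo/In/g/R, D/Lo/In/g/M, D/Lo/Out/h/R, D/Lo/Out/h/M, D/Lo/Out/g/R, D/Lo/Out/g/M, D/Mid/In/h/R, D/Mid/In/h/M, D/Mid/In/g/R, D/Mid/In/g/M, D/Mid/Out/h/R, D/Mid/Out/h/M, D/Mid/Out/g/R, D/Mid/Out/g/M. Columns: x, z.
{W/Lo/In/h/R, W/Lo/In/h/M, W/Lo/In/g/R, W/Lo/In/g/M, W/Lo/Out/h/R, W/Lo/Out/h/M, W/Lo/Out/g/R, W/Lo/Out/g/M} → row (6,-1) (6,-1)
{W/Mid/In/h/R, W/Mid/In/h/M, W/Mid/In/g/R, W/Mid/In/g/M} → row (1,6) (1,6)
{W/Mid/Out/h/R, W/Mid/Out/h/M, W/Mid/Out/g/R, W/Mid/Out/g/M} → row (-1,-3) (6,5)
{D/Lo/In/h/R, D/Lo/In/h/M, D/Lo/In/g/M, D/Lo/Out/h/R, D/Lo/Out/h/M, D/Lo/Out/g/M, D/Mid/In/h/R, D/Mid/In/h/M, D/Mid/In/g/M, D/Mid/Out/h/R, D/Mid/Out/h/M, D/Mid/Out/g/M} → row (-2,1) (-1,-1)
{D/Lo/In/g/R, D/Lo/Out/g/R, D/Mid/In/g/R, D/Mid/Out/g/R} → row (-2,1) (3,6)
That's 5 distinct rows out of 32 strategies.

5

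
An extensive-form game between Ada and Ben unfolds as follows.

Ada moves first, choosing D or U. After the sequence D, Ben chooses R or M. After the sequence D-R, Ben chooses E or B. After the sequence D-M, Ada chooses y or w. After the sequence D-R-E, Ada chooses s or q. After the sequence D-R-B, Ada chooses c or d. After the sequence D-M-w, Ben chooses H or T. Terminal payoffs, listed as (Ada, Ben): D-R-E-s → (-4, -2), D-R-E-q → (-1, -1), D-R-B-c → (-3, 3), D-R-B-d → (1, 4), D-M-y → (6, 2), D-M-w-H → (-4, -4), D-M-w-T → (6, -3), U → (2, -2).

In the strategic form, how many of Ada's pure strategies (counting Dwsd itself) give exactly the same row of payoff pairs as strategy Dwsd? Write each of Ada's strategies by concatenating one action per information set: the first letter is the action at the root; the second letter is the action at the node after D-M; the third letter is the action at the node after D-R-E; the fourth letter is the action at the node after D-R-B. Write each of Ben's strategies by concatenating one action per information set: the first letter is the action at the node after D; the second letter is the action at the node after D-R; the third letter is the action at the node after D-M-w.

Row for Dwsd (columns REH, RET, RBH, RBT, MEH, MET, MBH, MBT): (-4,-2) (-4,-2) (1,4) (1,4) (-4,-4) (6,-3) (-4,-4) (6,-3).
Every one of Ada's information sets is on the play path for some reply by Ben when Ada follows Dwsd.
Changing the action at any of them therefore changes at least one column, so only Dwsd itself gives this row.

1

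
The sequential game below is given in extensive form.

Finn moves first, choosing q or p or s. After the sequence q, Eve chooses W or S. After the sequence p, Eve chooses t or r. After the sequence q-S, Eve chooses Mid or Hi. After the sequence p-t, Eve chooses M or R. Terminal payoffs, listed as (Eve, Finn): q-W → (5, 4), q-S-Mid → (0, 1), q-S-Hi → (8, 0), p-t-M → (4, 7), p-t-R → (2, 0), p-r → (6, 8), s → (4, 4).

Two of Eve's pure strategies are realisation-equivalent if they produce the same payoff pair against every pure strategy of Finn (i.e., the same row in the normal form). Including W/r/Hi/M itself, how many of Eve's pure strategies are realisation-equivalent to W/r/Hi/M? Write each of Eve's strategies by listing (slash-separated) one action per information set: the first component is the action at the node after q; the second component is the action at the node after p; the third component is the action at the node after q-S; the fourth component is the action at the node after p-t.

Row for W/r/Hi/M (columns q, p, s): (5,4) (6,8) (4,4).
Under W/r/Hi/M, Eve's choice at the node after q-S and at the node after p-t can never be reached regardless of what Finn does, so varying those choices leaves every outcome unchanged.
Holding the reachable choices fixed and varying the unreachable ones freely already gives 2 × 2 = 4 equivalent strategies.
No other strategy reproduces this row, so those 4 are the full class: W/r/Mid/M, W/r/Mid/R, W/r/Hi/M, W/r/Hi/R.

4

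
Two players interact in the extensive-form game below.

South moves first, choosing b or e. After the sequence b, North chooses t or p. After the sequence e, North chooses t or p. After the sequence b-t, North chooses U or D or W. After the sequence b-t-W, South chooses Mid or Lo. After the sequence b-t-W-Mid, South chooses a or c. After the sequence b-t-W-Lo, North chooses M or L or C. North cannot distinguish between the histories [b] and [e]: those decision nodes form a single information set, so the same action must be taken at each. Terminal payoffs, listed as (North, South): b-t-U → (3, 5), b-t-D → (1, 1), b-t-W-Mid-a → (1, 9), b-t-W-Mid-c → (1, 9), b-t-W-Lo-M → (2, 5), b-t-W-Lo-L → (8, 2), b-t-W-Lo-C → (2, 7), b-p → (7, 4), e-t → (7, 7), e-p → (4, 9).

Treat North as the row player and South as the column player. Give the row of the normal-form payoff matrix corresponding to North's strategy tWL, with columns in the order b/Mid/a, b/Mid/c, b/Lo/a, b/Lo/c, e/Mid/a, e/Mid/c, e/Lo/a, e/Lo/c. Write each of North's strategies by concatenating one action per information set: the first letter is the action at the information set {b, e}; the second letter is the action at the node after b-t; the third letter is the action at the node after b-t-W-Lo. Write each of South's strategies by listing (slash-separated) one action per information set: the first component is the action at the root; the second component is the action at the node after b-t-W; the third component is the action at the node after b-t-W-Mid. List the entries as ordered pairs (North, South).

(1,9) (1,9) (8,2) (8,2) (7,7) (7,7) (7,7) (7,7)

vs b/Mid/a: South plays b → North plays t at [b] → North plays W at [b-t] → South plays Mid at [b-t-W] → South plays a at [b-t-W-Mid] → (1, 9)
vs b/Mid/c: South plays b → North plays t at [b] → North plays W at [b-t] → South plays Mid at [b-t-W] → South plays c at [b-t-W-Mid] → (1, 9)
vs b/Lo/a: South plays b → North plays t at [b] → North plays W at [b-t] → South plays Lo at [b-t-W] → North plays L at [b-t-W-Lo] → (8, 2)
vs b/Lo/c: South plays b → North plays t at [b] → North plays W at [b-t] → South plays Lo at [b-t-W] → North plays L at [b-t-W-Lo] → (8, 2)
vs e/Mid/a: South plays e → North plays t at [e] → (7, 7)
vs e/Mid/c: South plays e → North plays t at [e] → (7, 7)
vs e/Lo/a: South plays e → North plays t at [e] → (7, 7)
vs e/Lo/c: South plays e → North plays t at [e] → (7, 7)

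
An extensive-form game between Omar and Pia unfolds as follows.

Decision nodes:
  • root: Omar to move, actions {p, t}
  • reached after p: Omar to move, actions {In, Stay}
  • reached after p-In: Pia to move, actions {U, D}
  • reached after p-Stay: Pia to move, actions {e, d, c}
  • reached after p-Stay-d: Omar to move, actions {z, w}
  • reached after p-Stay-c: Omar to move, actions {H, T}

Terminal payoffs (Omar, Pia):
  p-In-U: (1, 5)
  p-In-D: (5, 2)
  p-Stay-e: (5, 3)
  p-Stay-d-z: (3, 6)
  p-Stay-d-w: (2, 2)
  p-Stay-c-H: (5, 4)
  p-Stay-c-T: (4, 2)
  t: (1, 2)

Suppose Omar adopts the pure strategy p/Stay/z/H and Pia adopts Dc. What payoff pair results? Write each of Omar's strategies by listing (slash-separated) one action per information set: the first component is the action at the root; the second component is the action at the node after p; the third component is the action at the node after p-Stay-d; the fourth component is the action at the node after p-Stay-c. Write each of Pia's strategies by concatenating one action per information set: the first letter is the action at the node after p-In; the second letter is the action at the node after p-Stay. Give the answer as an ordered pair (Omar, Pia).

(5, 4)

Trace the play path from the root:
  Omar plays p
  Omar plays Stay at [p]
  Pia plays c at [p-Stay]
  Omar plays H at [p-Stay-c]
→ terminal payoff (5, 4).
(Omar's choice at the node after p-Stay-d is never reached on this path, so it doesn't affect the outcome.)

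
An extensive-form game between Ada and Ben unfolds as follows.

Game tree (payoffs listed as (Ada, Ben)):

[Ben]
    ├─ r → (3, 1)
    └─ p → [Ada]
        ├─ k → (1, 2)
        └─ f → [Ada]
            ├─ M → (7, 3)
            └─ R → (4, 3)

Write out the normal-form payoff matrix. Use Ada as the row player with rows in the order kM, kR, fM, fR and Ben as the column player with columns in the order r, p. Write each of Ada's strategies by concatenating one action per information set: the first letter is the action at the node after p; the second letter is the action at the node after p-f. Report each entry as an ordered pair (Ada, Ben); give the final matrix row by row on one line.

            r        p
  kM    (3,1)    (1,2)
  kR    (3,1)    (1,2)
  fM    (3,1)    (7,3)
  fR    (3,1)    (4,3)

kM: (3,1) (1,2) | kR: (3,1) (1,2) | fM: (3,1) (7,3) | fR: (3,1) (4,3)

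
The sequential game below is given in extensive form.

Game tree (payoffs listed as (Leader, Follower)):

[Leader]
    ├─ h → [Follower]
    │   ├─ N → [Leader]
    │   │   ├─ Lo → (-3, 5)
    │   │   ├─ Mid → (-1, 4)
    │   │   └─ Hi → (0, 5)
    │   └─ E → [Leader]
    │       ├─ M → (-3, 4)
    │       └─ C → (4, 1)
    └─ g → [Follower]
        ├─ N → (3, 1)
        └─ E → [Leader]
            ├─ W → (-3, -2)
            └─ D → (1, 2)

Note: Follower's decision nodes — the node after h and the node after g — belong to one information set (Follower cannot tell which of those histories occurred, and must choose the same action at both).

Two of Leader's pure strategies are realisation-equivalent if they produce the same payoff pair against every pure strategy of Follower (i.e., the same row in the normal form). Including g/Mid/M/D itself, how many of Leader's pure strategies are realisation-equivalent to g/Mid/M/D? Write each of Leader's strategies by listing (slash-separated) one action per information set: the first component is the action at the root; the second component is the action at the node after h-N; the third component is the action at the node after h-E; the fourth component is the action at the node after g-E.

Row for g/Mid/M/D (columns N, E): (3,1) (1,2).
Under g/Mid/M/D, Leader's choice at the node after h-N and at the node after h-E can never be reached regardless of what Follower does, so varying those choices leaves every outcome unchanged.
Holding the reachable choices fixed and varying the unreachable ones freely already gives 3 × 2 = 6 equivalent strategies.
No other strategy reproduces this row, so those 6 are the full class: g/Lo/M/D, g/Lo/C/D, g/Mid/M/D, g/Mid/C/D, g/Hi/M/D, g/Hi/C/D.

6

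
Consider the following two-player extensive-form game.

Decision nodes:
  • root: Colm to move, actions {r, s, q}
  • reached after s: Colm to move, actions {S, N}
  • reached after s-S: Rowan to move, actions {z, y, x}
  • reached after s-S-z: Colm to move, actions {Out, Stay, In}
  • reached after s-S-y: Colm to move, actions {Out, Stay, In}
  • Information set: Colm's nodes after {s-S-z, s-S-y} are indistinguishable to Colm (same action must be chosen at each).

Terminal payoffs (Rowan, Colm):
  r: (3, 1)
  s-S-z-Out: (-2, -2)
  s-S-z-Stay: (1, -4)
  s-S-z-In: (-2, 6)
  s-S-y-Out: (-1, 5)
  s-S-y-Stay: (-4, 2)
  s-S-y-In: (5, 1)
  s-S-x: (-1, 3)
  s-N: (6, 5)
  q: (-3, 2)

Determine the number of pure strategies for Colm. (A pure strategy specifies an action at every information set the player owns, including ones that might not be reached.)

18

Colm owns the root with actions {r, s, q} — three choices.
Colm owns the node after s with actions {S, N} — two choices.
Colm owns the information set {s-S-z, s-S-y} with actions {Out, Stay, In} — three choices.
A pure strategy fixes one action at each information set independently, so the count is the product 3 × 2 × 3 = 18.
(For reference, Rowan has 3 pure strategies, giving a 18×3 normal-form matrix.)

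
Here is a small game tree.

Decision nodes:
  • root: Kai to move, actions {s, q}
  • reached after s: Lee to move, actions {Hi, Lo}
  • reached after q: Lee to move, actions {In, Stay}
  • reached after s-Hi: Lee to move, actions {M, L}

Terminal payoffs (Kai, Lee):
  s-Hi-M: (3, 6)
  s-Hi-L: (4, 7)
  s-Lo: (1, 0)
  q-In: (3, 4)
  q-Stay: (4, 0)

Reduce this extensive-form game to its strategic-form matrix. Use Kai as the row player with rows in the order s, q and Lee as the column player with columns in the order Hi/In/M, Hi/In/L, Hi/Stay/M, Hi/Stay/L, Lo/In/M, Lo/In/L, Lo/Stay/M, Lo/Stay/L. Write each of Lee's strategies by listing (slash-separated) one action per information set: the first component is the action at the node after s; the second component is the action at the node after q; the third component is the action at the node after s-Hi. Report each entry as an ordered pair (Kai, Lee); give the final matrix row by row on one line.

      Hi/In/M  Hi/In/L  Hi/Stay/M  Hi/Stay/L  Lo/In/M  Lo/In/L  Lo/Stay/M  Lo/Stay/L
   s    (3,6)    (4,7)    (3,6)    (4,7)    (1,0)    (1,0)    (1,0)    (1,0)
   q    (3,4)    (3,4)    (4,0)    (4,0)    (3,4)    (3,4)    (4,0)    (4,0)

s: (3,6) (4,7) (3,6) (4,7) (1,0) (1,0) (1,0) (1,0) | q: (3,4) (3,4) (4,0) (4,0) (3,4) (3,4) (4,0) (4,0)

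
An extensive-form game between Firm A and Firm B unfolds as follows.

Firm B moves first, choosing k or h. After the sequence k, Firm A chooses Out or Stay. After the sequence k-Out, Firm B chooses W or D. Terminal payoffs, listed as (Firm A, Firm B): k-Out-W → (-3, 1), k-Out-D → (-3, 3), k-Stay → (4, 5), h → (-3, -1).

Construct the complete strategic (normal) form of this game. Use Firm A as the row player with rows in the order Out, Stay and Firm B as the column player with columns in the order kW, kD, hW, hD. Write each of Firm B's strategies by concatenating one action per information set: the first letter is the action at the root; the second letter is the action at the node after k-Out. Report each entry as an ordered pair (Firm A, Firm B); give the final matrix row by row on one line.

Row Out: kW→(-3,1), kD→(-3,3), hW→(-3,-1), hD→(-3,-1)
Row Stay: kW→(4,5), kD→(4,5), hW→(-3,-1), hD→(-3,-1)

Out: (-3,1) (-3,3) (-3,-1) (-3,-1) | Stay: (4,5) (4,5) (-3,-1) (-3,-1)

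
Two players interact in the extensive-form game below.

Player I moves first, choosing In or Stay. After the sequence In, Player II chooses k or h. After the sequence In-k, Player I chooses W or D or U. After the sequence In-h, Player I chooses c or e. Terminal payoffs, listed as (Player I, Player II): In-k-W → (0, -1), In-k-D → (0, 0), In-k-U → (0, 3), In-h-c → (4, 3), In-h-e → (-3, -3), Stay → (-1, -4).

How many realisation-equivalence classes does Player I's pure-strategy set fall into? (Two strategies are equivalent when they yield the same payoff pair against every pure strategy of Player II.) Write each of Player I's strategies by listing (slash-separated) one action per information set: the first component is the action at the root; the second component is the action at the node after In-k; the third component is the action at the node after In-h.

Player I has 12 pure strategies: In/W/c, In/W/e, In/D/c, In/D/e, In/U/c, In/U/e, Stay/W/c, Stay/W/e, Stay/D/c, Stay/D/e, Stay/U/c, Stay/U/e. Columns: k, h.
{In/W/c} → row (0,-1) (4,3)
{In/W/e} → row (0,-1) (-3,-3)
{In/D/c} → row (0,0) (4,3)
{In/D/e} → row (0,0) (-3,-3)
{In/U/c} → row (0,3) (4,3)
{In/U/e} → row (0,3) (-3,-3)
{Stay/W/c, Stay/W/e, Stay/D/c, Stay/D/e, Stay/U/c, Stay/U/e} → row (-1,-4) (-1,-4)
That's 7 distinct rows out of 12 strategies.

7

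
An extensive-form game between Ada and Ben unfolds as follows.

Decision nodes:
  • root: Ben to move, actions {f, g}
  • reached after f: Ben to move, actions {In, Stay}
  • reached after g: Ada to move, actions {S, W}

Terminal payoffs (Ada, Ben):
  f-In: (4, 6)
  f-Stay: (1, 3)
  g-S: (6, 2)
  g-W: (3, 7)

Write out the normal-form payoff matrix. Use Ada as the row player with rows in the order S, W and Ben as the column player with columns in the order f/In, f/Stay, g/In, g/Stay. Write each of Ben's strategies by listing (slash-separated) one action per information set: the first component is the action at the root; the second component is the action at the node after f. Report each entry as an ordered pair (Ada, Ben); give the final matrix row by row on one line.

         f/In   f/Stay     g/In   g/Stay
   S    (4,6)    (1,3)    (6,2)    (6,2)
   W    (4,6)    (1,3)    (3,7)    (3,7)

S: (4,6) (1,3) (6,2) (6,2) | W: (4,6) (1,3) (3,7) (3,7)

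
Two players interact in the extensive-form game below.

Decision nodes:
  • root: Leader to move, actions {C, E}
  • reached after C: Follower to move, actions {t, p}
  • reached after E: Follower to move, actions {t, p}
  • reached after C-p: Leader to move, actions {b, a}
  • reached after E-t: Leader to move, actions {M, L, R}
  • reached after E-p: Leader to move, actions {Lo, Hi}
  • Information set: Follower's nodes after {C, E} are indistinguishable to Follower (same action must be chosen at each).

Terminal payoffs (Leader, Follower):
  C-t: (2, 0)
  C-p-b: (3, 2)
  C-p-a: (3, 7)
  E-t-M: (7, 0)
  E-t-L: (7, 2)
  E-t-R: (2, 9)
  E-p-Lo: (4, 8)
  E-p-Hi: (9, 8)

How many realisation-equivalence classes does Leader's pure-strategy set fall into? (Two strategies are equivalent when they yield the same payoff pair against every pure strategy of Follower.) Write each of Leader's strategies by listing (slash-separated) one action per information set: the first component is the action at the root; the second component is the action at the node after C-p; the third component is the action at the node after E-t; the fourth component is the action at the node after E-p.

8

Leader has 24 pure strategies: C/b/M/Lo, C/b/M/Hi, C/b/L/Lo, C/b/L/Hi, C/b/R/Lo, C/b/R/Hi, C/a/M/Lo, C/a/M/Hi, C/a/L/Lo, C/a/L/Hi, C/a/R/Lo, C/a/R/Hi, E/b/M/Lo, E/b/M/Hi, E/b/L/Lo, E/b/L/Hi, E/b/R/Lo, E/b/R/Hi, E/a/M/Lo, E/a/M/Hi, E/a/L/Lo, E/a/L/Hi, E/a/R/Lo, E/a/R/Hi. Columns: t, p.
{C/b/M/Lo, C/b/M/Hi, C/b/L/Lo, C/b/L/Hi, C/b/R/Lo, C/b/R/Hi} → row (2,0) (3,2)
{C/a/M/Lo, C/a/M/Hi, C/a/L/Lo, C/a/L/Hi, C/a/R/Lo, C/a/R/Hi} → row (2,0) (3,7)
{E/b/M/Lo, E/a/M/Lo} → row (7,0) (4,8)
{E/b/M/Hi, E/a/M/Hi} → row (7,0) (9,8)
{E/b/L/Lo, E/a/L/Lo} → row (7,2) (4,8)
{E/b/L/Hi, E/a/L/Hi} → row (7,2) (9,8)
{E/b/R/Lo, E/a/R/Lo} → row (2,9) (4,8)
{E/b/R/Hi, E/a/R/Hi} → row (2,9) (9,8)
That's 8 distinct rows out of 24 strategies.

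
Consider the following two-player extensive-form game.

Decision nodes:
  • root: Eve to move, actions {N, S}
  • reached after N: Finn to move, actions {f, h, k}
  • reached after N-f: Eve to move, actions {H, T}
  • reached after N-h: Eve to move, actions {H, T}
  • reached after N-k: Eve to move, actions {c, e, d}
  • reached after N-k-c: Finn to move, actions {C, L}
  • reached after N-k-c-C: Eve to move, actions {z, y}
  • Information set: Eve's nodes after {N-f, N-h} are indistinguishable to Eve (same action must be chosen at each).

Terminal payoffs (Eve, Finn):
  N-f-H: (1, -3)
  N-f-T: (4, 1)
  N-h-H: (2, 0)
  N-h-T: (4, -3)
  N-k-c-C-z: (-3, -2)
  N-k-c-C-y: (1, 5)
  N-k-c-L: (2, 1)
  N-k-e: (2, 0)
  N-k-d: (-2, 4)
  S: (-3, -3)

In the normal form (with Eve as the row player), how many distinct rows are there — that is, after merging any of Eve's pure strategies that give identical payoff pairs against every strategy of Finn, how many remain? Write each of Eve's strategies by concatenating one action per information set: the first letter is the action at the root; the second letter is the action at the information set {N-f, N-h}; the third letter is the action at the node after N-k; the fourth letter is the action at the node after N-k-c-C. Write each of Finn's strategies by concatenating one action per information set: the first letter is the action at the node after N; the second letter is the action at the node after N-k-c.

Eve has 24 pure strategies: NHcz, NHcy, NHez, NHey, NHdz, NHdy, NTcz, NTcy, NTez, NTey, NTdz, NTdy, SHcz, SHcy, SHez, SHey, SHdz, SHdy, STcz, STcy, STez, STey, STdz, STdy. Columns: fC, fL, hC, hL, kC, kL.
{NHcz} → row (1,-3) (1,-3) (2,0) (2,0) (-3,-2) (2,1)
{NHcy} → row (1,-3) (1,-3) (2,0) (2,0) (1,5) (2,1)
{NHez, NHey} → row (1,-3) (1,-3) (2,0) (2,0) (2,0) (2,0)
{NHdz, NHdy} → row (1,-3) (1,-3) (2,0) (2,0) (-2,4) (-2,4)
{NTcz} → row (4,1) (4,1) (4,-3) (4,-3) (-3,-2) (2,1)
{NTcy} → row (4,1) (4,1) (4,-3) (4,-3) (1,5) (2,1)
{NTez, NTey} → row (4,1) (4,1) (4,-3) (4,-3) (2,0) (2,0)
{NTdz, NTdy} → row (4,1) (4,1) (4,-3) (4,-3) (-2,4) (-2,4)
{SHcz, SHcy, SHez, SHey, SHdz, SHdy, STcz, STcy, STez, STey, STdz, STdy} → row (-3,-3) (-3,-3) (-3,-3) (-3,-3) (-3,-3) (-3,-3)
That's 9 distinct rows out of 24 strategies.

9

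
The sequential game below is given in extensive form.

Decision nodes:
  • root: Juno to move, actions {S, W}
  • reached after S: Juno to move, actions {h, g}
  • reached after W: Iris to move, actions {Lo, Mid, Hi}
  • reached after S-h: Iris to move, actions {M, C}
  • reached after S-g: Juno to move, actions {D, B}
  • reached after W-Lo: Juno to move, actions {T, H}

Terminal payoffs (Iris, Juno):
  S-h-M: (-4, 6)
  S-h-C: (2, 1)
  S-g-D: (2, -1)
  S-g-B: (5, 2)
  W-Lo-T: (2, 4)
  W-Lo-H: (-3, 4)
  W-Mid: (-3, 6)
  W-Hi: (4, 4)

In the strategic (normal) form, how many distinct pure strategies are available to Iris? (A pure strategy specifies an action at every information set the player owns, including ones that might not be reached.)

Iris owns the node after W with actions {Lo, Mid, Hi} — three choices.
Iris owns the node after S-h with actions {M, C} — two choices.
A pure strategy fixes one action at each information set independently, so the count is the product 3 × 2 = 6.

6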